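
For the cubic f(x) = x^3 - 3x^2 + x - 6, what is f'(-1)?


Differentiate f(x) = x^3 - 3x^2 + x - 6 term by term:
f'(x) = 3x^2 - 6x + 1
Substitute x = -1:
f'(-1) = 3 * (-1)^2 - 6 * (-1) + 1
= 3 + 6 + 1
= 10

10


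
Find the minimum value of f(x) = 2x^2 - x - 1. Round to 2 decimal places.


For a quadratic f(x) = ax^2 + bx + c with a > 0, the minimum is at the vertex.
Vertex x-coordinate: x = -b/(2a)
x = -(-1) / (2 * 2)
x = 1/4
Substitute back to find the minimum value:
f(1/4) = 2 * (1/4)^2 - 1 * (1/4) - 1
= 1/8 - 1/4 - 1
= -9/8 ≈ -1.13

-1.13


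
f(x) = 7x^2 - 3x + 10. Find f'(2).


Differentiate term by term using power and sum rules:
f(x) = 7x^2 - 3x + 10
f'(x) = 14x - 3
Substitute x = 2:
f'(2) = 14 * 2 - 3
= 28 - 3
= 25

25


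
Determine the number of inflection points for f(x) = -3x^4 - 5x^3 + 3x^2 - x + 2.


Inflection points occur where f''(x) = 0 and concavity changes.
f(x) = -3x^4 - 5x^3 + 3x^2 - x + 2
f'(x) = -12x^3 - 15x^2 + 6x - 1
f''(x) = -36x^2 - 30x + 6
This is a quadratic in x. Use the discriminant to count real roots.
Discriminant = (-30)^2 - 4 * (-36) * 6
= 900 - (-864)
= 1764
Since discriminant > 0, f''(x) = 0 has 2 distinct real solutions.
A quadratic with two distinct real roots changes sign at each root, so concavity changes at both.
Number of inflection points: 2

2


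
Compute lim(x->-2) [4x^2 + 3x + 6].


Since polynomials are continuous, we use direct substitution.
lim(x->-2) of 4x^2 + 3x + 6
= 4 * (-2)^2 + 3 * (-2) + 6
= 16 - 6 + 6
= 16

16


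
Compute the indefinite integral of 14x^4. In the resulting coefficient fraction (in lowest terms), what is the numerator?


Apply the power rule for integration:
integral of ax^n dx = a/(n+1) * x^(n+1) + C
integral of 14x^4 dx
= 14/5 * x^5 + C
The coefficient in lowest terms is 14/5, and its numerator is 14

14


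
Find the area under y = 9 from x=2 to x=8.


The area under a constant function y = 9 is a rectangle.
Width = 8 - 2 = 6
Height = 9
Area = width * height
= 6 * 9
= 54

54


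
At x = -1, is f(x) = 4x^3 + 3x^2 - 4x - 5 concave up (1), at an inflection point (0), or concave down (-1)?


Concavity is determined by the sign of f''(x).
f(x) = 4x^3 + 3x^2 - 4x - 5
f'(x) = 12x^2 + 6x - 4
f''(x) = 24x + 6
f''(-1) = 24 * (-1) + 6
= -24 + 6
= -18
Since f''(-1) < 0, the function is concave down (-1)

-1


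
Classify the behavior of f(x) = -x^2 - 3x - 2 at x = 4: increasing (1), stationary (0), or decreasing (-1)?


Compute f'(x) to determine behavior:
f'(x) = -2x - 3
f'(4) = -2 * 4 - 3
= -8 - 3
= -11
Since f'(4) < 0, the function is decreasing (-1)

-1


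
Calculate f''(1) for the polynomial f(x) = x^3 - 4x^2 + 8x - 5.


First derivative:
f'(x) = 3x^2 - 8x + 8
Second derivative:
f''(x) = 6x - 8
Substitute x = 1:
f''(1) = 6 * 1 - 8
= 6 - 8
= -2

-2


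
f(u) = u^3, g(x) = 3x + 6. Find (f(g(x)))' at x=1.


Using the chain rule: (f(g(x)))' = f'(g(x)) * g'(x)
First, find g(1):
g(1) = 3 * 1 + 6 = 9
Next, f'(u) = 3u^2
And g'(x) = 3
So f'(g(1)) * g'(1)
= 3 * 9^2 * 3
= 3 * 81 * 3
= 729

729


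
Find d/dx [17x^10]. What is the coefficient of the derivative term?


We apply the power rule: d/dx [ax^n] = a*n * x^(n-1)
d/dx [17x^10]
= 17 * 10 * x^(10-1)
= 170x^9
The coefficient is 170

170


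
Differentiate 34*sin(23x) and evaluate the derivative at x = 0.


Apply the chain rule to differentiate 34*sin(23x):
d/dx [34*sin(23x)]
= 34 * cos(23x) * d/dx(23x)
= 34 * 23 * cos(23x)
= 782 * cos(23x)
Evaluate at x = 0:
= 782 * cos(0)
= 782 * 1
= 782

782


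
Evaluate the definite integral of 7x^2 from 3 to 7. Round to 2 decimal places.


Find the antiderivative of 7x^2:
F(x) = 7/3 * x^3
Apply the Fundamental Theorem of Calculus:
F(7) - F(3)
= 7/3 * 7^3 - 7/3 * 3^3
= 7/3 * (343 - 27)
= 7/3 * 316
= 2212/3 ≈ 737.33

737.33


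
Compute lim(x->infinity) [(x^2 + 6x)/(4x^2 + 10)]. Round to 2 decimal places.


For limits at infinity with equal-degree polynomials,
we compare leading coefficients.
Numerator leading term: x^2
Denominator leading term: 4x^2
Divide both by x^2:
lim = (1 + 6/x) / (4 + 10/x^2)
As x -> infinity, the 1/x and 1/x^2 terms vanish:
= 1/4 = 0.25

0.25


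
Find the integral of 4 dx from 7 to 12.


The integral of a constant k over [a, b] equals k * (b - a).
integral from 7 to 12 of 4 dx
= 4 * (12 - 7)
= 4 * 5
= 20

20


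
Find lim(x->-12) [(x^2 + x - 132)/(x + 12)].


Direct substitution gives 0/0, so we factor the numerator.
Factor: (x^2 + x - 132) = (x + 12)(x - 11)
Cancel the common factor (x + 12):
(x^2 + x - 132)/(x + 12) = (x - 11)
Now substitute x = -12:
= (-12) - (11) = -23

-23


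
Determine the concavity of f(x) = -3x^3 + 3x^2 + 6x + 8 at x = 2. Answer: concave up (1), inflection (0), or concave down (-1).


Concavity is determined by the sign of f''(x).
f(x) = -3x^3 + 3x^2 + 6x + 8
f'(x) = -9x^2 + 6x + 6
f''(x) = -18x + 6
f''(2) = -18 * 2 + 6
= -36 + 6
= -30
Since f''(2) < 0, the function is concave down (-1)

-1


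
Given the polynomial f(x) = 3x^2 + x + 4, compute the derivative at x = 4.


Differentiate term by term using power and sum rules:
f(x) = 3x^2 + x + 4
f'(x) = 6x + 1
Substitute x = 4:
f'(4) = 6 * 4 + 1
= 24 + 1
= 25

25


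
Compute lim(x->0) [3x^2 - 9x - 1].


Since polynomials are continuous, we use direct substitution.
lim(x->0) of 3x^2 - 9x - 1
= 3 * 0^2 - 9 * 0 - 1
= 0 + 0 - 1
= -1

-1


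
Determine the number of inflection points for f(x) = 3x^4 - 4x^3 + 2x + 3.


Inflection points occur where f''(x) = 0 and concavity changes.
f(x) = 3x^4 - 4x^3 + 2x + 3
f'(x) = 12x^3 - 12x^2 + 2
f''(x) = 36x^2 - 24x
This is a quadratic in x. Use the discriminant to count real roots.
Discriminant = (-24)^2 - 4 * 36 * 0
= 576 - 0
= 576
Since discriminant > 0, f''(x) = 0 has 2 distinct real solutions.
A quadratic with two distinct real roots changes sign at each root, so concavity changes at both.
Number of inflection points: 2

2


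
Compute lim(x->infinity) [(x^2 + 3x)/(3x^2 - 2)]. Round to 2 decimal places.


For limits at infinity with equal-degree polynomials,
we compare leading coefficients.
Numerator leading term: x^2
Denominator leading term: 3x^2
Divide both by x^2:
lim = (1 + 3/x) / (3 - 2/x^2)
As x -> infinity, the 1/x and 1/x^2 terms vanish:
= 1/3 ≈ 0.33

0.33


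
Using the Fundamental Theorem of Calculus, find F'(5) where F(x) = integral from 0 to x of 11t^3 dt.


By the Fundamental Theorem of Calculus (Part 1):
If F(x) = integral from 0 to x of f(t) dt, then F'(x) = f(x)
Here f(t) = 11t^3
So F'(x) = 11x^3
Evaluate at x = 5:
F'(5) = 11 * 5^3
= 11 * 125
= 1375

1375


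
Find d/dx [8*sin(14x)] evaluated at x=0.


Apply the chain rule to differentiate 8*sin(14x):
d/dx [8*sin(14x)]
= 8 * cos(14x) * d/dx(14x)
= 8 * 14 * cos(14x)
= 112 * cos(14x)
Evaluate at x = 0:
= 112 * cos(0)
= 112 * 1
= 112

112


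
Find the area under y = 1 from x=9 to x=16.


The area under a constant function y = 1 is a rectangle.
Width = 16 - 9 = 7
Height = 1
Area = width * height
= 7 * 1
= 7

7


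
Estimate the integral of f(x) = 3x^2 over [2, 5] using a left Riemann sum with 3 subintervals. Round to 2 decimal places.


Left Riemann sum uses left endpoints of each subinterval.
Interval: [2, 5], n = 3
dx = (5 - 2) / 3 = 1
Left endpoints: [2, 3, 4]
f values: [12, 27, 48]
Sum = dx * (sum of f values)
= 1 * 87
= 87 = 87.00

87.00


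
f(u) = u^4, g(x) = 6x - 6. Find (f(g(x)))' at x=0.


Using the chain rule: (f(g(x)))' = f'(g(x)) * g'(x)
First, find g(0):
g(0) = 6 * 0 - 6 = -6
Next, f'(u) = 4u^3
And g'(x) = 6
So f'(g(0)) * g'(0)
= 4 * (-6)^3 * 6
= 4 * (-216) * 6
= -5184

-5184


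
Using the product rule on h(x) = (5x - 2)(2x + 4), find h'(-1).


Let u(x) = 5x - 2 and v(x) = 2x + 4
u'(x) = 5
v'(x) = 2
Product rule: h'(x) = u'(x)*v(x) + u(x)*v'(x)
= 5 * (2x + 4) + (5x - 2) * 2
At x = -1:
u(-1) = 5 * (-1) - 2 = -7
v(-1) = 2 * (-1) + 4 = 2
h'(-1) = 5 * 2 + (-7) * 2
= 10 - 14
= -4

-4


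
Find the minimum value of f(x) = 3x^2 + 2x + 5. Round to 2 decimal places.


For a quadratic f(x) = ax^2 + bx + c with a > 0, the minimum is at the vertex.
Vertex x-coordinate: x = -b/(2a)
x = -(2) / (2 * 3)
x = -2/6 = -1/3
Substitute back to find the minimum value:
f(-1/3) = 3 * (-1/3)^2 + 2 * (-1/3) + 5
= 1/3 - 2/3 + 5
= 14/3 ≈ 4.67

4.67


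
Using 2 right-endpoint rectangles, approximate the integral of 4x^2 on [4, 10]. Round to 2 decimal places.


Right Riemann sum uses right endpoints of each subinterval.
Interval: [4, 10], n = 2
dx = (10 - 4) / 2 = 3
Right endpoints: [7, 10]
f values: [196, 400]
Sum = dx * (sum of f values)
= 3 * 596
= 1788 = 1788.00

1788.00


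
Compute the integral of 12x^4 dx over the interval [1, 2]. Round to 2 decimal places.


Find the antiderivative of 12x^4:
F(x) = 12/5 * x^5
Apply the Fundamental Theorem of Calculus:
F(2) - F(1)
= 12/5 * 2^5 - 12/5 * 1^5
= 12/5 * (32 - 1)
= 12/5 * 31
= 372/5 = 74.40

74.40


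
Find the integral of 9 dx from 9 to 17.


The integral of a constant k over [a, b] equals k * (b - a).
integral from 9 to 17 of 9 dx
= 9 * (17 - 9)
= 9 * 8
= 72

72


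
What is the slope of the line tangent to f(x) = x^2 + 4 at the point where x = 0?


The slope of the tangent line equals f'(x) at the point.
f(x) = x^2 + 4
f'(x) = 2x
At x = 0:
f'(0) = 2 * 0 + 0
= 0 + 0
= 0

0


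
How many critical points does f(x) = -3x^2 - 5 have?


Find where f'(x) = 0:
f'(x) = -6x
Set f'(x) = 0:
-6x = 0
x = 0 / (-6) = 0
This is a linear equation in x, so there is exactly one solution.
Number of critical points: 1

1


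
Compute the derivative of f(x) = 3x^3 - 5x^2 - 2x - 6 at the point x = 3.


Differentiate f(x) = 3x^3 - 5x^2 - 2x - 6 term by term:
f'(x) = 9x^2 - 10x - 2
Substitute x = 3:
f'(3) = 9 * 3^2 - 10 * 3 - 2
= 81 - 30 - 2
= 49

49


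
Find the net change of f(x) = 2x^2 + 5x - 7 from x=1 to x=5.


Net change = f(b) - f(a)
f(x) = 2x^2 + 5x - 7
Compute f(5):
f(5) = 2 * 5^2 + 5 * 5 - 7
= 50 + 25 - 7
= 68
Compute f(1):
f(1) = 2 * 1^2 + 5 * 1 - 7
= 2 + 5 - 7
= 0
Net change = 68 - 0 = 68

68


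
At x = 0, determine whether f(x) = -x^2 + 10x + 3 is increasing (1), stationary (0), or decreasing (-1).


Compute f'(x) to determine behavior:
f'(x) = -2x + 10
f'(0) = -2 * 0 + 10
= 0 + 10
= 10
Since f'(0) > 0, the function is increasing (1)

1


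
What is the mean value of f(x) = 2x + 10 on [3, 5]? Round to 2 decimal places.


Average value = 1/(b-a) * integral from a to b of f(x) dx
First compute the integral of 2x + 10:
F(x) = x^2 + 10x
F(5) = 1 * 25 + 10 * 5 = 75
F(3) = 1 * 9 + 10 * 3 = 39
Integral = 75 - 39 = 36
Average = 36 / (5 - 3) = 36 / 2
= 18 = 18.00

18.00


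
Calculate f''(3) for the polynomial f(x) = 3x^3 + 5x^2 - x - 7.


First derivative:
f'(x) = 9x^2 + 10x - 1
Second derivative:
f''(x) = 18x + 10
Substitute x = 3:
f''(3) = 18 * 3 + 10
= 54 + 10
= 64

64


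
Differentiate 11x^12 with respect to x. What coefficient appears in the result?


We apply the power rule: d/dx [ax^n] = a*n * x^(n-1)
d/dx [11x^12]
= 11 * 12 * x^(12-1)
= 132x^11
The coefficient is 132

132


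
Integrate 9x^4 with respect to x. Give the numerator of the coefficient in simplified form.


Apply the power rule for integration:
integral of ax^n dx = a/(n+1) * x^(n+1) + C
integral of 9x^4 dx
= 9/5 * x^5 + C
The coefficient in lowest terms is 9/5, and its numerator is 9

9


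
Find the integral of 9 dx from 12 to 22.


The integral of a constant k over [a, b] equals k * (b - a).
integral from 12 to 22 of 9 dx
= 9 * (22 - 12)
= 9 * 10
= 90

90


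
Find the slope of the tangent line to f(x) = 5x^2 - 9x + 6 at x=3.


The slope of the tangent line equals f'(x) at the point.
f(x) = 5x^2 - 9x + 6
f'(x) = 10x - 9
At x = 3:
f'(3) = 10 * 3 - 9
= 30 - 9
= 21

21


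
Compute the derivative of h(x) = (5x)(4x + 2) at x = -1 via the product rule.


Let u(x) = 5x and v(x) = 4x + 2
u'(x) = 5
v'(x) = 4
Product rule: h'(x) = u'(x)*v(x) + u(x)*v'(x)
= 5 * (4x + 2) + (5x) * 4
At x = -1:
u(-1) = 5 * (-1) + 0 = -5
v(-1) = 4 * (-1) + 2 = -2
h'(-1) = 5 * (-2) + (-5) * 4
= -10 - 20
= -30

-30


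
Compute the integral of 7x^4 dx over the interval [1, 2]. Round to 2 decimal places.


Find the antiderivative of 7x^4:
F(x) = 7/5 * x^5
Apply the Fundamental Theorem of Calculus:
F(2) - F(1)
= 7/5 * 2^5 - 7/5 * 1^5
= 7/5 * (32 - 1)
= 7/5 * 31
= 217/5 = 43.40

43.40


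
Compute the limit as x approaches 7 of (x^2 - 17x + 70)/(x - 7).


Direct substitution gives 0/0, so we factor the numerator.
Factor: (x^2 - 17x + 70) = (x - 7)(x - 10)
Cancel the common factor (x - 7):
(x^2 - 17x + 70)/(x - 7) = (x - 10)
Now substitute x = 7:
= (7) - (10) = -3

-3


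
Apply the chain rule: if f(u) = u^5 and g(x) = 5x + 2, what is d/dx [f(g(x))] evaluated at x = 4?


Using the chain rule: (f(g(x)))' = f'(g(x)) * g'(x)
First, find g(4):
g(4) = 5 * 4 + 2 = 22
Next, f'(u) = 5u^4
And g'(x) = 5
So f'(g(4)) * g'(4)
= 5 * 22^4 * 5
= 5 * 234256 * 5
= 5856400

5856400


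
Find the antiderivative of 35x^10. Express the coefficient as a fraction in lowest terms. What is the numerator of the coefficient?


Apply the power rule for integration:
integral of ax^n dx = a/(n+1) * x^(n+1) + C
integral of 35x^10 dx
= 35/11 * x^11 + C
The coefficient in lowest terms is 35/11, and its numerator is 35

35


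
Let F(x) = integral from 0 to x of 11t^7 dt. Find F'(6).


By the Fundamental Theorem of Calculus (Part 1):
If F(x) = integral from 0 to x of f(t) dt, then F'(x) = f(x)
Here f(t) = 11t^7
So F'(x) = 11x^7
Evaluate at x = 6:
F'(6) = 11 * 6^7
= 11 * 279936
= 3079296

3079296


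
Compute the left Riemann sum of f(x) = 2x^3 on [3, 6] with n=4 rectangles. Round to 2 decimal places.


Left Riemann sum uses left endpoints of each subinterval.
Interval: [3, 6], n = 4
dx = (6 - 3) / 4 = 3/4
Left endpoints: [3, 15/4, 9/2, 21/4]
f values: [54, 3375/32, 729/4, 9261/32]
Sum = dx * (sum of f values)
= 3/4 * 5049/8
= 15147/32 ≈ 473.34

473.34


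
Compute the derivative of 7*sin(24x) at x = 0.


Apply the chain rule to differentiate 7*sin(24x):
d/dx [7*sin(24x)]
= 7 * cos(24x) * d/dx(24x)
= 7 * 24 * cos(24x)
= 168 * cos(24x)
Evaluate at x = 0:
= 168 * cos(0)
= 168 * 1
= 168

168


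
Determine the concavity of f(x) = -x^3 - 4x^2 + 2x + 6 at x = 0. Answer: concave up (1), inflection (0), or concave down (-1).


Concavity is determined by the sign of f''(x).
f(x) = -x^3 - 4x^2 + 2x + 6
f'(x) = -3x^2 - 8x + 2
f''(x) = -6x - 8
f''(0) = -6 * 0 - 8
= 0 - 8
= -8
Since f''(0) < 0, the function is concave down (-1)

-1


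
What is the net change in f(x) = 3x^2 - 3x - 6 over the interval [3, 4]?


Net change = f(b) - f(a)
f(x) = 3x^2 - 3x - 6
Compute f(4):
f(4) = 3 * 4^2 - 3 * 4 - 6
= 48 - 12 - 6
= 30
Compute f(3):
f(3) = 3 * 3^2 - 3 * 3 - 6
= 27 - 9 - 6
= 12
Net change = 30 - 12 = 18

18


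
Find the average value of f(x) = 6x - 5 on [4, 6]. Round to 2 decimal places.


Average value = 1/(b-a) * integral from a to b of f(x) dx
First compute the integral of 6x - 5:
F(x) = 3x^2 - 5x
F(6) = 3 * 36 - 5 * 6 = 78
F(4) = 3 * 16 - 5 * 4 = 28
Integral = 78 - 28 = 50
Average = 50 / (6 - 4) = 50 / 2
= 25 = 25.00

25.00


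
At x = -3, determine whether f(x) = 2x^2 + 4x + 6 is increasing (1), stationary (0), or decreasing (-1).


Compute f'(x) to determine behavior:
f'(x) = 4x + 4
f'(-3) = 4 * (-3) + 4
= -12 + 4
= -8
Since f'(-3) < 0, the function is decreasing (-1)

-1


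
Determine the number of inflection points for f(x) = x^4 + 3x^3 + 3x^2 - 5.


Inflection points occur where f''(x) = 0 and concavity changes.
f(x) = x^4 + 3x^3 + 3x^2 - 5
f'(x) = 4x^3 + 9x^2 + 6x
f''(x) = 12x^2 + 18x + 6
This is a quadratic in x. Use the discriminant to count real roots.
Discriminant = (18)^2 - 4 * 12 * 6
= 324 - 288
= 36
Since discriminant > 0, f''(x) = 0 has 2 distinct real solutions.
A quadratic with two distinct real roots changes sign at each root, so concavity changes at both.
Number of inflection points: 2

2


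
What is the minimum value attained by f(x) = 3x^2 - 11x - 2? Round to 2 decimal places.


For a quadratic f(x) = ax^2 + bx + c with a > 0, the minimum is at the vertex.
Vertex x-coordinate: x = -b/(2a)
x = -(-11) / (2 * 3)
x = 11/6
Substitute back to find the minimum value:
f(11/6) = 3 * (11/6)^2 - 11 * (11/6) - 2
= 121/12 - 121/6 - 2
= -145/12 ≈ -12.08

-12.08


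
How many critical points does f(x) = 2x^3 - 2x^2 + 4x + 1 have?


Find where f'(x) = 0:
f(x) = 2x^3 - 2x^2 + 4x + 1
f'(x) = 6x^2 - 4x + 4
This is a quadratic in x. Use the discriminant to count real roots.
Discriminant = (-4)^2 - 4 * 6 * 4
= 16 - 96
= -80
Since discriminant < 0, f'(x) = 0 has no real solutions.
Number of critical points: 0

0


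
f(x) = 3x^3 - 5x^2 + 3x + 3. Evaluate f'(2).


Differentiate f(x) = 3x^3 - 5x^2 + 3x + 3 term by term:
f'(x) = 9x^2 - 10x + 3
Substitute x = 2:
f'(2) = 9 * 2^2 - 10 * 2 + 3
= 36 - 20 + 3
= 19

19


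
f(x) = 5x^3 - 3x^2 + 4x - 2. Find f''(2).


First derivative:
f'(x) = 15x^2 - 6x + 4
Second derivative:
f''(x) = 30x - 6
Substitute x = 2:
f''(2) = 30 * 2 - 6
= 60 - 6
= 54

54


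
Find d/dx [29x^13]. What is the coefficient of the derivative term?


We apply the power rule: d/dx [ax^n] = a*n * x^(n-1)
d/dx [29x^13]
= 29 * 13 * x^(13-1)
= 377x^12
The coefficient is 377

377


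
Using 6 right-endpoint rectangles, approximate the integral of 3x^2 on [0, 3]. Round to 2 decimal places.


Right Riemann sum uses right endpoints of each subinterval.
Interval: [0, 3], n = 6
dx = (3 - 0) / 6 = 1/2
Right endpoints: [1/2, 1, 3/2, 2, 5/2, 3]
f values: [3/4, 3, 27/4, 12, 75/4, 27]
Sum = dx * (sum of f values)
= 1/2 * 273/4
= 273/8 ≈ 34.13

34.13


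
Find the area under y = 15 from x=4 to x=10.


The area under a constant function y = 15 is a rectangle.
Width = 10 - 4 = 6
Height = 15
Area = width * height
= 6 * 15
= 90

90


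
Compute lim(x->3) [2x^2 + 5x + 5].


Since polynomials are continuous, we use direct substitution.
lim(x->3) of 2x^2 + 5x + 5
= 2 * 3^2 + 5 * 3 + 5
= 18 + 15 + 5
= 38

38


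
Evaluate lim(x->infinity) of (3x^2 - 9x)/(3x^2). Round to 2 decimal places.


For limits at infinity with equal-degree polynomials,
we compare leading coefficients.
Numerator leading term: 3x^2
Denominator leading term: 3x^2
Divide both by x^2:
lim = (3 - 9/x) / (3)
As x -> infinity, the 1/x and 1/x^2 terms vanish:
= 3/3 = 1 = 1.00

1.00


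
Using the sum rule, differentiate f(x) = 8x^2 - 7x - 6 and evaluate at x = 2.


Differentiate term by term using power and sum rules:
f(x) = 8x^2 - 7x - 6
f'(x) = 16x - 7
Substitute x = 2:
f'(2) = 16 * 2 - 7
= 32 - 7
= 25

25


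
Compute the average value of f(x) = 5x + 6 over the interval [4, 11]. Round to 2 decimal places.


Average value = 1/(b-a) * integral from a to b of f(x) dx
First compute the integral of 5x + 6:
F(x) = (5/2)x^2 + 6x
F(11) = 5/2 * 121 + 6 * 11 = 737/2
F(4) = 5/2 * 16 + 6 * 4 = 64
Integral = 737/2 - 64 = 609/2
Average = (609/2) / (11 - 4) = (609/2) / 7
= 87/2 = 43.50

43.50


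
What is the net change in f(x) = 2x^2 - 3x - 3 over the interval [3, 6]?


Net change = f(b) - f(a)
f(x) = 2x^2 - 3x - 3
Compute f(6):
f(6) = 2 * 6^2 - 3 * 6 - 3
= 72 - 18 - 3
= 51
Compute f(3):
f(3) = 2 * 3^2 - 3 * 3 - 3
= 18 - 9 - 3
= 6
Net change = 51 - 6 = 45

45


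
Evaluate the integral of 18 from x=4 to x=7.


The integral of a constant k over [a, b] equals k * (b - a).
integral from 4 to 7 of 18 dx
= 18 * (7 - 4)
= 18 * 3
= 54

54


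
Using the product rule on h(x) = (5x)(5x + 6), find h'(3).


Let u(x) = 5x and v(x) = 5x + 6
u'(x) = 5
v'(x) = 5
Product rule: h'(x) = u'(x)*v(x) + u(x)*v'(x)
= 5 * (5x + 6) + (5x) * 5
At x = 3:
u(3) = 5 * 3 + 0 = 15
v(3) = 5 * 3 + 6 = 21
h'(3) = 5 * 21 + 15 * 5
= 105 + 75
= 180

180


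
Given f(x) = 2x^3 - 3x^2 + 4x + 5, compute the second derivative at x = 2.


First derivative:
f'(x) = 6x^2 - 6x + 4
Second derivative:
f''(x) = 12x - 6
Substitute x = 2:
f''(2) = 12 * 2 - 6
= 24 - 6
= 18

18


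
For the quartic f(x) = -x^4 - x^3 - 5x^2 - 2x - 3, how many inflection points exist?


Inflection points occur where f''(x) = 0 and concavity changes.
f(x) = -x^4 - x^3 - 5x^2 - 2x - 3
f'(x) = -4x^3 - 3x^2 - 10x - 2
f''(x) = -12x^2 - 6x - 10
This is a quadratic in x. Use the discriminant to count real roots.
Discriminant = (-6)^2 - 4 * (-12) * (-10)
= 36 - 480
= -444
Since discriminant < 0, f''(x) = 0 has no real solutions.
Number of inflection points: 0

0


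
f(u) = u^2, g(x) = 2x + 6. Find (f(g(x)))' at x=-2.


Using the chain rule: (f(g(x)))' = f'(g(x)) * g'(x)
First, find g(-2):
g(-2) = 2 * (-2) + 6 = 2
Next, f'(u) = 2u
And g'(x) = 2
So f'(g(-2)) * g'(-2)
= 2 * 2 * 2
= 8

8


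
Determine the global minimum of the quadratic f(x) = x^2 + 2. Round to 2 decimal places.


For a quadratic f(x) = ax^2 + bx + c with a > 0, the minimum is at the vertex.
Vertex x-coordinate: x = -b/(2a)
x = -(0) / (2 * 1)
x = 0/2 = 0
Substitute back to find the minimum value:
f(0) = 1 * 0^2 + 0 * 0 + 2
= 0 + 0 + 2
= 2 = 2.00

2.00


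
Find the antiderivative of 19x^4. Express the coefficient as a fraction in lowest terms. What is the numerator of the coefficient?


Apply the power rule for integration:
integral of ax^n dx = a/(n+1) * x^(n+1) + C
integral of 19x^4 dx
= 19/5 * x^5 + C
The coefficient in lowest terms is 19/5, and its numerator is 19

19


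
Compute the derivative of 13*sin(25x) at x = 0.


Apply the chain rule to differentiate 13*sin(25x):
d/dx [13*sin(25x)]
= 13 * cos(25x) * d/dx(25x)
= 13 * 25 * cos(25x)
= 325 * cos(25x)
Evaluate at x = 0:
= 325 * cos(0)
= 325 * 1
= 325

325


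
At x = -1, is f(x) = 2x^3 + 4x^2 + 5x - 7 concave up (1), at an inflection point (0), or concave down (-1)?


Concavity is determined by the sign of f''(x).
f(x) = 2x^3 + 4x^2 + 5x - 7
f'(x) = 6x^2 + 8x + 5
f''(x) = 12x + 8
f''(-1) = 12 * (-1) + 8
= -12 + 8
= -4
Since f''(-1) < 0, the function is concave down (-1)

-1


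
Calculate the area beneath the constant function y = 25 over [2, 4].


The area under a constant function y = 25 is a rectangle.
Width = 4 - 2 = 2
Height = 25
Area = width * height
= 2 * 25
= 50

50


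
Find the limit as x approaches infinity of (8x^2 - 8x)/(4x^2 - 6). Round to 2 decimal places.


For limits at infinity with equal-degree polynomials,
we compare leading coefficients.
Numerator leading term: 8x^2
Denominator leading term: 4x^2
Divide both by x^2:
lim = (8 - 8/x) / (4 - 6/x^2)
As x -> infinity, the 1/x and 1/x^2 terms vanish:
= 8/4 = 2 = 2.00

2.00


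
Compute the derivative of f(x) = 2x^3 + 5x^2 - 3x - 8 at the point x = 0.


Differentiate f(x) = 2x^3 + 5x^2 - 3x - 8 term by term:
f'(x) = 6x^2 + 10x - 3
Substitute x = 0:
f'(0) = 6 * 0^2 + 10 * 0 - 3
= 0 + 0 - 3
= -3

-3


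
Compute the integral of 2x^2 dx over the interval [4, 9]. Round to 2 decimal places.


Find the antiderivative of 2x^2:
F(x) = 2/3 * x^3
Apply the Fundamental Theorem of Calculus:
F(9) - F(4)
= 2/3 * 9^3 - 2/3 * 4^3
= 2/3 * (729 - 64)
= 2/3 * 665
= 1330/3 ≈ 443.33

443.33


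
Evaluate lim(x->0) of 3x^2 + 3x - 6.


Since polynomials are continuous, we use direct substitution.
lim(x->0) of 3x^2 + 3x - 6
= 3 * 0^2 + 3 * 0 - 6
= 0 + 0 - 6
= -6

-6


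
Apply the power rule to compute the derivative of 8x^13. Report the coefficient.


We apply the power rule: d/dx [ax^n] = a*n * x^(n-1)
d/dx [8x^13]
= 8 * 13 * x^(13-1)
= 104x^12
The coefficient is 104

104


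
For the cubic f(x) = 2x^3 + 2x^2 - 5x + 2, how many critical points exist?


Find where f'(x) = 0:
f(x) = 2x^3 + 2x^2 - 5x + 2
f'(x) = 6x^2 + 4x - 5
This is a quadratic in x. Use the discriminant to count real roots.
Discriminant = (4)^2 - 4 * 6 * (-5)
= 16 - (-120)
= 136
Since discriminant > 0, f'(x) = 0 has 2 real solutions.
Number of critical points: 2

2


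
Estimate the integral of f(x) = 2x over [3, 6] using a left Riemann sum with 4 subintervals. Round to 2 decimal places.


Left Riemann sum uses left endpoints of each subinterval.
Interval: [3, 6], n = 4
dx = (6 - 3) / 4 = 3/4
Left endpoints: [3, 15/4, 9/2, 21/4]
f values: [6, 15/2, 9, 21/2]
Sum = dx * (sum of f values)
= 3/4 * 33
= 99/4 = 24.75

24.75


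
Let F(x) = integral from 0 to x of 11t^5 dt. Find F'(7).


By the Fundamental Theorem of Calculus (Part 1):
If F(x) = integral from 0 to x of f(t) dt, then F'(x) = f(x)
Here f(t) = 11t^5
So F'(x) = 11x^5
Evaluate at x = 7:
F'(7) = 11 * 7^5
= 11 * 16807
= 184877

184877


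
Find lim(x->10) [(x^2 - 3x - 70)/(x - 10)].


Direct substitution gives 0/0, so we factor the numerator.
Factor: (x^2 - 3x - 70) = (x - 10)(x + 7)
Cancel the common factor (x - 10):
(x^2 - 3x - 70)/(x - 10) = (x + 7)
Now substitute x = 10:
= (10) - (-7) = 17

17


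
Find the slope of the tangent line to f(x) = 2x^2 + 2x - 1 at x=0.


The slope of the tangent line equals f'(x) at the point.
f(x) = 2x^2 + 2x - 1
f'(x) = 4x + 2
At x = 0:
f'(0) = 4 * 0 + 2
= 0 + 2
= 2

2


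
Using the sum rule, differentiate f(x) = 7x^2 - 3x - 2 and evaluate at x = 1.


Differentiate term by term using power and sum rules:
f(x) = 7x^2 - 3x - 2
f'(x) = 14x - 3
Substitute x = 1:
f'(1) = 14 * 1 - 3
= 14 - 3
= 11

11


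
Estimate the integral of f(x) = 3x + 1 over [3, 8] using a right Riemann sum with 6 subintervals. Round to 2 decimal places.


Right Riemann sum uses right endpoints of each subinterval.
Interval: [3, 8], n = 6
dx = (8 - 3) / 6 = 5/6
Right endpoints: [23/6, 14/3, 11/2, 19/3, 43/6, 8]
f values: [25/2, 15, 35/2, 20, 45/2, 25]
Sum = dx * (sum of f values)
= 5/6 * 225/2
= 375/4 = 93.75

93.75


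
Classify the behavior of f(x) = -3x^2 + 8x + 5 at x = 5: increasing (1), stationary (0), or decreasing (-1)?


Compute f'(x) to determine behavior:
f'(x) = -6x + 8
f'(5) = -6 * 5 + 8
= -30 + 8
= -22
Since f'(5) < 0, the function is decreasing (-1)

-1


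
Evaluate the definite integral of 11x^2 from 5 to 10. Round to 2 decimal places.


Find the antiderivative of 11x^2:
F(x) = 11/3 * x^3
Apply the Fundamental Theorem of Calculus:
F(10) - F(5)
= 11/3 * 10^3 - 11/3 * 5^3
= 11/3 * (1000 - 125)
= 11/3 * 875
= 9625/3 ≈ 3208.33

3208.33


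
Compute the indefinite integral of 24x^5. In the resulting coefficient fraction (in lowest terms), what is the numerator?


Apply the power rule for integration:
integral of ax^n dx = a/(n+1) * x^(n+1) + C
integral of 24x^5 dx
= 24/6 * x^6 + C
= 4 * x^6 + C
The coefficient in lowest terms is 4 = 4/1, so its numerator is 4

4


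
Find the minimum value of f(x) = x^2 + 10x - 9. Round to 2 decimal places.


For a quadratic f(x) = ax^2 + bx + c with a > 0, the minimum is at the vertex.
Vertex x-coordinate: x = -b/(2a)
x = -(10) / (2 * 1)
x = -10/2 = -5
Substitute back to find the minimum value:
f(-5) = 1 * (-5)^2 + 10 * (-5) - 9
= 25 - 50 - 9
= -34 = -34.00

-34.00


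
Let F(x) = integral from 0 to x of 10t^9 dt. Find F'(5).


By the Fundamental Theorem of Calculus (Part 1):
If F(x) = integral from 0 to x of f(t) dt, then F'(x) = f(x)
Here f(t) = 10t^9
So F'(x) = 10x^9
Evaluate at x = 5:
F'(5) = 10 * 5^9
= 10 * 1953125
= 19531250

19531250


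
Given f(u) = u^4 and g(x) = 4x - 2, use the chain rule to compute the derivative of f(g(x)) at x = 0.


Using the chain rule: (f(g(x)))' = f'(g(x)) * g'(x)
First, find g(0):
g(0) = 4 * 0 - 2 = -2
Next, f'(u) = 4u^3
And g'(x) = 4
So f'(g(0)) * g'(0)
= 4 * (-2)^3 * 4
= 4 * (-8) * 4
= -128

-128


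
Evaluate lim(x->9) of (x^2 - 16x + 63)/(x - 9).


Direct substitution gives 0/0, so we factor the numerator.
Factor: (x^2 - 16x + 63) = (x - 9)(x - 7)
Cancel the common factor (x - 9):
(x^2 - 16x + 63)/(x - 9) = (x - 7)
Now substitute x = 9:
= (9) - (7) = 2

2


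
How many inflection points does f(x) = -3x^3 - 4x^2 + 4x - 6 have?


Inflection points occur where f''(x) = 0 and concavity changes.
f(x) = -3x^3 - 4x^2 + 4x - 6
f'(x) = -9x^2 - 8x + 4
f''(x) = -18x - 8
Set f''(x) = 0:
-18x - 8 = 0
x = 8 / (-18) = -4/9
Since f''(x) is linear (degree 1), it changes sign at this point.
Therefore there is exactly 1 inflection point.

1


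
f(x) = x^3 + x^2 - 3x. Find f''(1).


First derivative:
f'(x) = 3x^2 + 2x - 3
Second derivative:
f''(x) = 6x + 2
Substitute x = 1:
f''(1) = 6 * 1 + 2
= 6 + 2
= 8

8


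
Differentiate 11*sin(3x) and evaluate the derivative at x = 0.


Apply the chain rule to differentiate 11*sin(3x):
d/dx [11*sin(3x)]
= 11 * cos(3x) * d/dx(3x)
= 11 * 3 * cos(3x)
= 33 * cos(3x)
Evaluate at x = 0:
= 33 * cos(0)
= 33 * 1
= 33

33


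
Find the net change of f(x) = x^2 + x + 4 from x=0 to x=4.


Net change = f(b) - f(a)
f(x) = x^2 + x + 4
Compute f(4):
f(4) = 1 * 4^2 + 1 * 4 + 4
= 16 + 4 + 4
= 24
Compute f(0):
f(0) = 1 * 0^2 + 1 * 0 + 4
= 0 + 0 + 4
= 4
Net change = 24 - 4 = 20

20


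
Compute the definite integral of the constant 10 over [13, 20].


The integral of a constant k over [a, b] equals k * (b - a).
integral from 13 to 20 of 10 dx
= 10 * (20 - 13)
= 10 * 7
= 70

70


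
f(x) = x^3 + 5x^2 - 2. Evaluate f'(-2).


Differentiate f(x) = x^3 + 5x^2 - 2 term by term:
f'(x) = 3x^2 + 10x
Substitute x = -2:
f'(-2) = 3 * (-2)^2 + 10 * (-2) + 0
= 12 - 20 + 0
= -8

-8


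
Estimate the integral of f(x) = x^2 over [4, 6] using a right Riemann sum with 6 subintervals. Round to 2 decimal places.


Right Riemann sum uses right endpoints of each subinterval.
Interval: [4, 6], n = 6
dx = (6 - 4) / 6 = 1/3
Right endpoints: [13/3, 14/3, 5, 16/3, 17/3, 6]
f values: [169/9, 196/9, 25, 256/9, 289/9, 36]
Sum = dx * (sum of f values)
= 1/3 * 1459/9
= 1459/27 ≈ 54.04

54.04


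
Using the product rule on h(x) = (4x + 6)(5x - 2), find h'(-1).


Let u(x) = 4x + 6 and v(x) = 5x - 2
u'(x) = 4
v'(x) = 5
Product rule: h'(x) = u'(x)*v(x) + u(x)*v'(x)
= 4 * (5x - 2) + (4x + 6) * 5
At x = -1:
u(-1) = 4 * (-1) + 6 = 2
v(-1) = 5 * (-1) - 2 = -7
h'(-1) = 4 * (-7) + 2 * 5
= -28 + 10
= -18

-18


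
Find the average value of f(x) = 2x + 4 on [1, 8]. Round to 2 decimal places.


Average value = 1/(b-a) * integral from a to b of f(x) dx
First compute the integral of 2x + 4:
F(x) = x^2 + 4x
F(8) = 1 * 64 + 4 * 8 = 96
F(1) = 1 * 1 + 4 * 1 = 5
Integral = 96 - 5 = 91
Average = 91 / (8 - 1) = 91 / 7
= 13 = 13.00

13.00


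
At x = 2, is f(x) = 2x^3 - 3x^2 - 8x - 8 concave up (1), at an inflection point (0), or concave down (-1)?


Concavity is determined by the sign of f''(x).
f(x) = 2x^3 - 3x^2 - 8x - 8
f'(x) = 6x^2 - 6x - 8
f''(x) = 12x - 6
f''(2) = 12 * 2 - 6
= 24 - 6
= 18
Since f''(2) > 0, the function is concave up (1)

1


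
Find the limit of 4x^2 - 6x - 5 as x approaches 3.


Since polynomials are continuous, we use direct substitution.
lim(x->3) of 4x^2 - 6x - 5
= 4 * 3^2 - 6 * 3 - 5
= 36 - 18 - 5
= 13

13


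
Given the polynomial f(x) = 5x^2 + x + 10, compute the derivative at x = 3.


Differentiate term by term using power and sum rules:
f(x) = 5x^2 + x + 10
f'(x) = 10x + 1
Substitute x = 3:
f'(3) = 10 * 3 + 1
= 30 + 1
= 31

31


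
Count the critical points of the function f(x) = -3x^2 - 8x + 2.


Find where f'(x) = 0:
f'(x) = -6x - 8
Set f'(x) = 0:
-6x - 8 = 0
x = 8 / (-6) = -4/3
This is a linear equation in x, so there is exactly one solution.
Number of critical points: 1

1


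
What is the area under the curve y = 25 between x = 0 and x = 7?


The area under a constant function y = 25 is a rectangle.
Width = 7 - 0 = 7
Height = 25
Area = width * height
= 7 * 25
= 175

175


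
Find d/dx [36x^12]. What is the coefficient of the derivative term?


We apply the power rule: d/dx [ax^n] = a*n * x^(n-1)
d/dx [36x^12]
= 36 * 12 * x^(12-1)
= 432x^11
The coefficient is 432

432


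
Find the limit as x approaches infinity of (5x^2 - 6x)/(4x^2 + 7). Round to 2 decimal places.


For limits at infinity with equal-degree polynomials,
we compare leading coefficients.
Numerator leading term: 5x^2
Denominator leading term: 4x^2
Divide both by x^2:
lim = (5 - 6/x) / (4 + 7/x^2)
As x -> infinity, the 1/x and 1/x^2 terms vanish:
= 5/4 = 1.25

1.25


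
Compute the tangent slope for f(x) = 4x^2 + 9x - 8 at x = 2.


The slope of the tangent line equals f'(x) at the point.
f(x) = 4x^2 + 9x - 8
f'(x) = 8x + 9
At x = 2:
f'(2) = 8 * 2 + 9
= 16 + 9
= 25

25


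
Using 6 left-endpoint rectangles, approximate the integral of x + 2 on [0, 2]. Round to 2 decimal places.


Left Riemann sum uses left endpoints of each subinterval.
Interval: [0, 2], n = 6
dx = (2 - 0) / 6 = 1/3
Left endpoints: [0, 1/3, 2/3, 1, 4/3, 5/3]
f values: [2, 7/3, 8/3, 3, 10/3, 11/3]
Sum = dx * (sum of f values)
= 1/3 * 17
= 17/3 ≈ 5.67

5.67


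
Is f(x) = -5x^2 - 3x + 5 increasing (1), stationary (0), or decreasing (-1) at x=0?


Compute f'(x) to determine behavior:
f'(x) = -10x - 3
f'(0) = -10 * 0 - 3
= 0 - 3
= -3
Since f'(0) < 0, the function is decreasing (-1)

-1


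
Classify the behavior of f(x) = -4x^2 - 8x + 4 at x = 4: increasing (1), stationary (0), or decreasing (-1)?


Compute f'(x) to determine behavior:
f'(x) = -8x - 8
f'(4) = -8 * 4 - 8
= -32 - 8
= -40
Since f'(4) < 0, the function is decreasing (-1)

-1


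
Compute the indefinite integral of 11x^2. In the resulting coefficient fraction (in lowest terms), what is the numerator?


Apply the power rule for integration:
integral of ax^n dx = a/(n+1) * x^(n+1) + C
integral of 11x^2 dx
= 11/3 * x^3 + C
The coefficient in lowest terms is 11/3, and its numerator is 11

11


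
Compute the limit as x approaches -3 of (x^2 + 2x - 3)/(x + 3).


Direct substitution gives 0/0, so we factor the numerator.
Factor: (x^2 + 2x - 3) = (x + 3)(x - 1)
Cancel the common factor (x + 3):
(x^2 + 2x - 3)/(x + 3) = (x - 1)
Now substitute x = -3:
= (-3) - (1) = -4

-4


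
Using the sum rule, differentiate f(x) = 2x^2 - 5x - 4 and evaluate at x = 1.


Differentiate term by term using power and sum rules:
f(x) = 2x^2 - 5x - 4
f'(x) = 4x - 5
Substitute x = 1:
f'(1) = 4 * 1 - 5
= 4 - 5
= -1

-1


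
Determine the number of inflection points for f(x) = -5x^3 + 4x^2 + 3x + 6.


Inflection points occur where f''(x) = 0 and concavity changes.
f(x) = -5x^3 + 4x^2 + 3x + 6
f'(x) = -15x^2 + 8x + 3
f''(x) = -30x + 8
Set f''(x) = 0:
-30x + 8 = 0
x = -8 / (-30) = 4/15
Since f''(x) is linear (degree 1), it changes sign at this point.
Therefore there is exactly 1 inflection point.

1


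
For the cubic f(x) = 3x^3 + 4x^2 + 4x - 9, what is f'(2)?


Differentiate f(x) = 3x^3 + 4x^2 + 4x - 9 term by term:
f'(x) = 9x^2 + 8x + 4
Substitute x = 2:
f'(2) = 9 * 2^2 + 8 * 2 + 4
= 36 + 16 + 4
= 56

56


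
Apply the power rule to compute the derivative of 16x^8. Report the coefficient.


We apply the power rule: d/dx [ax^n] = a*n * x^(n-1)
d/dx [16x^8]
= 16 * 8 * x^(8-1)
= 128x^7
The coefficient is 128

128


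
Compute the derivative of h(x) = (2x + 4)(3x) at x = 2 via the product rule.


Let u(x) = 2x + 4 and v(x) = 3x
u'(x) = 2
v'(x) = 3
Product rule: h'(x) = u'(x)*v(x) + u(x)*v'(x)
= 2 * (3x) + (2x + 4) * 3
At x = 2:
u(2) = 2 * 2 + 4 = 8
v(2) = 3 * 2 + 0 = 6
h'(2) = 2 * 6 + 8 * 3
= 12 + 24
= 36

36


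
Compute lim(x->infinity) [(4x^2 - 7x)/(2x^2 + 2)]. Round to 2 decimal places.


For limits at infinity with equal-degree polynomials,
we compare leading coefficients.
Numerator leading term: 4x^2
Denominator leading term: 2x^2
Divide both by x^2:
lim = (4 - 7/x) / (2 + 2/x^2)
As x -> infinity, the 1/x and 1/x^2 terms vanish:
= 4/2 = 2 = 2.00

2.00


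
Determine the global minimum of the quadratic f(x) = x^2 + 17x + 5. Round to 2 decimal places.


For a quadratic f(x) = ax^2 + bx + c with a > 0, the minimum is at the vertex.
Vertex x-coordinate: x = -b/(2a)
x = -(17) / (2 * 1)
x = -17/2
Substitute back to find the minimum value:
f(-17/2) = 1 * (-17/2)^2 + 17 * (-17/2) + 5
= 289/4 - 289/2 + 5
= -269/4 = -67.25

-67.25


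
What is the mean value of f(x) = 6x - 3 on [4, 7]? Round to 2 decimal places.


Average value = 1/(b-a) * integral from a to b of f(x) dx
First compute the integral of 6x - 3:
F(x) = 3x^2 - 3x
F(7) = 3 * 49 - 3 * 7 = 126
F(4) = 3 * 16 - 3 * 4 = 36
Integral = 126 - 36 = 90
Average = 90 / (7 - 4) = 90 / 3
= 30 = 30.00

30.00


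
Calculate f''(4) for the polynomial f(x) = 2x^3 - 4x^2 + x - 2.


First derivative:
f'(x) = 6x^2 - 8x + 1
Second derivative:
f''(x) = 12x - 8
Substitute x = 4:
f''(4) = 12 * 4 - 8
= 48 - 8
= 40

40


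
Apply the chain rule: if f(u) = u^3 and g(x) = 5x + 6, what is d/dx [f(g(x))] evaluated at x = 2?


Using the chain rule: (f(g(x)))' = f'(g(x)) * g'(x)
First, find g(2):
g(2) = 5 * 2 + 6 = 16
Next, f'(u) = 3u^2
And g'(x) = 5
So f'(g(2)) * g'(2)
= 3 * 16^2 * 5
= 3 * 256 * 5
= 3840

3840


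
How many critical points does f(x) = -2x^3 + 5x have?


Find where f'(x) = 0:
f(x) = -2x^3 + 5x
f'(x) = -6x^2 + 5
This is a quadratic in x. Use the discriminant to count real roots.
Discriminant = (0)^2 - 4 * (-6) * 5
= 0 - (-120)
= 120
Since discriminant > 0, f'(x) = 0 has 2 real solutions.
Number of critical points: 2

2


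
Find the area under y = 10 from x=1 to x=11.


The area under a constant function y = 10 is a rectangle.
Width = 11 - 1 = 10
Height = 10
Area = width * height
= 10 * 10
= 100

100


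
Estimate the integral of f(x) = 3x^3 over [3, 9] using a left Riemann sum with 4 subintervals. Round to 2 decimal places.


Left Riemann sum uses left endpoints of each subinterval.
Interval: [3, 9], n = 4
dx = (9 - 3) / 4 = 3/2
Left endpoints: [3, 9/2, 6, 15/2]
f values: [81, 2187/8, 648, 10125/8]
Sum = dx * (sum of f values)
= 3/2 * 2268
= 3402 = 3402.00

3402.00


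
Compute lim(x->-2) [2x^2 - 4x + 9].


Since polynomials are continuous, we use direct substitution.
lim(x->-2) of 2x^2 - 4x + 9
= 2 * (-2)^2 - 4 * (-2) + 9
= 8 + 8 + 9
= 25

25


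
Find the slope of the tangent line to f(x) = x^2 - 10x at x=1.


The slope of the tangent line equals f'(x) at the point.
f(x) = x^2 - 10x
f'(x) = 2x - 10
At x = 1:
f'(1) = 2 * 1 - 10
= 2 - 10
= -8

-8


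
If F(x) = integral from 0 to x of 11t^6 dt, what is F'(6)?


By the Fundamental Theorem of Calculus (Part 1):
If F(x) = integral from 0 to x of f(t) dt, then F'(x) = f(x)
Here f(t) = 11t^6
So F'(x) = 11x^6
Evaluate at x = 6:
F'(6) = 11 * 6^6
= 11 * 46656
= 513216

513216


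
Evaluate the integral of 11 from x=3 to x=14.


The integral of a constant k over [a, b] equals k * (b - a).
integral from 3 to 14 of 11 dx
= 11 * (14 - 3)
= 11 * 11
= 121

121


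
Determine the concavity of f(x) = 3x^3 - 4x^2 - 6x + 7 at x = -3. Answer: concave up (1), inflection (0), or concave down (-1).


Concavity is determined by the sign of f''(x).
f(x) = 3x^3 - 4x^2 - 6x + 7
f'(x) = 9x^2 - 8x - 6
f''(x) = 18x - 8
f''(-3) = 18 * (-3) - 8
= -54 - 8
= -62
Since f''(-3) < 0, the function is concave down (-1)

-1


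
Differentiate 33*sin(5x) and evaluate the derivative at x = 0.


Apply the chain rule to differentiate 33*sin(5x):
d/dx [33*sin(5x)]
= 33 * cos(5x) * d/dx(5x)
= 33 * 5 * cos(5x)
= 165 * cos(5x)
Evaluate at x = 0:
= 165 * cos(0)
= 165 * 1
= 165

165


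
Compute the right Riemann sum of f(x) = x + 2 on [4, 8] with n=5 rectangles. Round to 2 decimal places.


Right Riemann sum uses right endpoints of each subinterval.
Interval: [4, 8], n = 5
dx = (8 - 4) / 5 = 4/5
Right endpoints: [24/5, 28/5, 32/5, 36/5, 8]
f values: [34/5, 38/5, 42/5, 46/5, 10]
Sum = dx * (sum of f values)
= 4/5 * 42
= 168/5 = 33.60

33.60


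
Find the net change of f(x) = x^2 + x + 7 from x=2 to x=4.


Net change = f(b) - f(a)
f(x) = x^2 + x + 7
Compute f(4):
f(4) = 1 * 4^2 + 1 * 4 + 7
= 16 + 4 + 7
= 27
Compute f(2):
f(2) = 1 * 2^2 + 1 * 2 + 7
= 4 + 2 + 7
= 13
Net change = 27 - 13 = 14

14


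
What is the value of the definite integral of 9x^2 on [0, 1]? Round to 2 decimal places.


Find the antiderivative of 9x^2:
F(x) = 9/3 * x^3
Apply the Fundamental Theorem of Calculus:
F(1) - F(0)
= 9/3 * 1^3 - 9/3 * 0^3
= 9/3 * (1 - 0)
= 9/3 * 1
= 3 = 3.00

3.00
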